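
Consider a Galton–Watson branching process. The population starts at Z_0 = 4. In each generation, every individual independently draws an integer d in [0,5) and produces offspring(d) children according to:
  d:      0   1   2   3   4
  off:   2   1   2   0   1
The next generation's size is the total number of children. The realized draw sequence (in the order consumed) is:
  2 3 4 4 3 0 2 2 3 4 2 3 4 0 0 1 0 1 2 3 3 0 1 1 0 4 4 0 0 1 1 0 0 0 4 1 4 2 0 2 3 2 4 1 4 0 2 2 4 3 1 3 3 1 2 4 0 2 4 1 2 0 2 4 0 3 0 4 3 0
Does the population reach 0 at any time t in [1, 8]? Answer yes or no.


gen 0: Z_0=4, draws=[2, 3, 4, 4], offspring=[2, 0, 1, 1], Z_1=4
gen 1: Z_1=4, draws=[3, 0, 2, 2], offspring=[0, 2, 2, 2], Z_2=6
gen 2: Z_2=6, draws=[3, 4, 2, 3, 4, 0], offspring=[0, 1, 2, 0, 1, 2], Z_3=6
gen 3: Z_3=6, draws=[0, 1, 0, 1, 2, 3], offspring=[2, 1, 2, 1, 2, 0], Z_4=8
gen 4: Z_4=8, draws=[3, 0, 1, 1, 0, 4, 4, 0], offspring=[0, 2, 1, 1, 2, 1, 1, 2], Z_5=10
gen 5: Z_5=10, draws=[0, 1, 1, 0, 0, 0, 4, 1, 4, 2], offspring=[2, 1, 1, 2, 2, 2, 1, 1, 1, 2], Z_6=15
gen 6: Z_6=15, draws=[0, 2, 3, 2, 4, 1, 4, 0, 2, 2, 4, 3, 1, 3, 3], offspring=[2, 2, 0, 2, 1, 1, 1, 2, 2, 2, 1, 0, 1, 0, 0], Z_7=17
gen 7: Z_7=17, draws=[1, 2, 4, 0, 2, 4, 1, 2, 0, 2, 4, 0, 3, 0, 4, 3, 0], offspring=[1, 2, 1, 2, 2, 1, 1, 2, 2, 2, 1, 2, 0, 2, 1, 0, 2], Z_8=24

no


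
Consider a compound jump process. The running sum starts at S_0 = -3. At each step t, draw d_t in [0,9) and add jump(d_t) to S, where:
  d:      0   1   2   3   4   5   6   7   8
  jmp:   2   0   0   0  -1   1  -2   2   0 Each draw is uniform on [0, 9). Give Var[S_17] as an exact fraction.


Outcome values over d=0..8: [2, 0, 0, 0, -1, 1, -2, 2, 0]
Σy = 2, Σy² = 14, M = 9
μ = 2/9 = 2/9,  σ² = 14/9 − (2/9)² = 122/81
Independent increments: Var[S_17] = 17·σ² = 17·(122/81) = 2074/81

2074/81


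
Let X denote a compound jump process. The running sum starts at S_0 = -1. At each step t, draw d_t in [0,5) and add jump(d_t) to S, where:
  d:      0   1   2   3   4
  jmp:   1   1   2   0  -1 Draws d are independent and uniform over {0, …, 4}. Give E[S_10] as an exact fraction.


Outcome values over d=0..4: [1, 1, 2, 0, -1]
Σy = 3, Σy² = 7, M = 5
μ = 3/5 = 3/5,  σ² = 7/5 − (3/5)² = 26/25
E[S_10] = -1 + 10·(3/5) = 5

5


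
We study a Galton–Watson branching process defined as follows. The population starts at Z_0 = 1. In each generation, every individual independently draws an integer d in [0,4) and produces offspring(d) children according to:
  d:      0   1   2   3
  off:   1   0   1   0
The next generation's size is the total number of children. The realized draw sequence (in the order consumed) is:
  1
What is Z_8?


0

gen 0: Z_0=1, draws=[1], offspring=[0], Z_1=0
gen 1: Z_1=0, draws=[], offspring=[], Z_2=0
gen 2: Z_2=0, draws=[], offspring=[], Z_3=0
gen 3: Z_3=0, draws=[], offspring=[], Z_4=0
gen 4: Z_4=0, draws=[], offspring=[], Z_5=0
gen 5: Z_5=0, draws=[], offspring=[], Z_6=0
gen 6: Z_6=0, draws=[], offspring=[], Z_7=0
gen 7: Z_7=0, draws=[], offspring=[], Z_8=0


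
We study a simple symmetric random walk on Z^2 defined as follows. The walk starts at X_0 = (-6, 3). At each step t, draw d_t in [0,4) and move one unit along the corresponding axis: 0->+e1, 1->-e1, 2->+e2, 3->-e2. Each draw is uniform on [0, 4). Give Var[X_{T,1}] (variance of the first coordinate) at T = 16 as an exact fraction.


8

Outcome values over d=0..3: [1, -1, 0, 0]
Σy = 0, Σy² = 2, M = 4
μ = 0/4 = 0,  σ² = 2/4 − (0)² = 1/2
Independent increments: Var[X_16] = 16·σ² = 16·(1/2) = 8


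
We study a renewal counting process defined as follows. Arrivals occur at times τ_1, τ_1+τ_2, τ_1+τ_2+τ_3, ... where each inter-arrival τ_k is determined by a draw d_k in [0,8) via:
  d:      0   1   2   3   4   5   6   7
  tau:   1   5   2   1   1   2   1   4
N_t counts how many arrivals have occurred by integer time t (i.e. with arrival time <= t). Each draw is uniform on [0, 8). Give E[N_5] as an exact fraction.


37/16

Inter-arrival values over d=0..7: [1, 5, 2, 1, 1, 2, 1, 4]
Each d has probability 1/8, so the pmf of τ is: f(1) = 1/2, f(2) = 1/4, f(4) = 1/8, f(5) = 1/8
Renewal equation for m(n) = E[N_n]: condition on τ_1 = k (if k <= n, one arrival plus a fresh copy on the remaining n−k steps): m(n) = F(n) + Σ_{k<=n} f(k)·m(n−k), where F(n) = P(τ <= n) and m(0) = 0
m(1) = F(1) = 1/2
m(2) = F(2) + f(1)·m(1) = 3/4 + 1/2·1/2 = 1
m(3) = F(3) + f(1)·m(2) + f(2)·m(1) = 3/4 + 1/2·1 + 1/4·1/2 = 11/8
m(4) = F(4) + f(1)·m(3) + f(2)·m(2) = 7/8 + 1/2·11/8 + 1/4·1 = 29/16
m(5) = F(5) + f(1)·m(4) + f(2)·m(3) + f(4)·m(1) = 1 + 1/2·29/16 + 1/4·11/8 + 1/8·1/2 = 37/16
E[N_5] = m(5) = 37/16


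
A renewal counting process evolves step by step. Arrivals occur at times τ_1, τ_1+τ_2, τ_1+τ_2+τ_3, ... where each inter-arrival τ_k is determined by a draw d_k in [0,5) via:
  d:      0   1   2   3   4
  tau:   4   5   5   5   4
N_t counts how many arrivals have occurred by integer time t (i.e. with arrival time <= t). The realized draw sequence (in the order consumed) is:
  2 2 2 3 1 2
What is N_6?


draw d_1=2: τ_1=5, arrival time A_1=5
draw d_2=2: τ_2=5, arrival time A_2=10
draw d_3=2: τ_3=5, arrival time A_3=15
draw d_4=3: τ_4=5, arrival time A_4=20
draw d_5=1: τ_5=5, arrival time A_5=25
draw d_6=2: τ_6=5, arrival time A_6=30
N_t over t=0..6: 0:0 1:0 2:0 3:0 4:0 5:1 6:1

1


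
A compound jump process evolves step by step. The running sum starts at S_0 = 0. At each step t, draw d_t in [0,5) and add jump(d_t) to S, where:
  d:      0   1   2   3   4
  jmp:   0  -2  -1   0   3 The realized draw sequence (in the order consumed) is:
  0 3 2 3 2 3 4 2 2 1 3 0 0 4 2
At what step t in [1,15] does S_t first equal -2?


5

t=0: S=0, d=0, jump=0, S_1=0
t=1: S=0, d=3, jump=0, S_2=0
t=2: S=0, d=2, jump=-1, S_3=-1
t=3: S=-1, d=3, jump=0, S_4=-1
t=4: S=-1, d=2, jump=-1, S_5=-2
t=5: S=-2, d=3, jump=0, S_6=-2
t=6: S=-2, d=4, jump=3, S_7=1
t=7: S=1, d=2, jump=-1, S_8=0
t=8: S=0, d=2, jump=-1, S_9=-1
t=9: S=-1, d=1, jump=-2, S_10=-3
t=10: S=-3, d=3, jump=0, S_11=-3
t=11: S=-3, d=0, jump=0, S_12=-3
t=12: S=-3, d=0, jump=0, S_13=-3
t=13: S=-3, d=4, jump=3, S_14=0
t=14: S=0, d=2, jump=-1, S_15=-1


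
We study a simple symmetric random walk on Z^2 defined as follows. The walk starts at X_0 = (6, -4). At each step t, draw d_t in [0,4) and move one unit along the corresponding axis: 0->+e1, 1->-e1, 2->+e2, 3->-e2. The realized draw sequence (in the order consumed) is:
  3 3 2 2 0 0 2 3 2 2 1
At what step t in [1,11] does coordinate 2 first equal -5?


1

t=0: X=(6, -4), d=3 → -e2, X_1=(6, -5)
t=1: X=(6, -5), d=3 → -e2, X_2=(6, -6)
t=2: X=(6, -6), d=2 → +e2, X_3=(6, -5)
t=3: X=(6, -5), d=2 → +e2, X_4=(6, -4)
t=4: X=(6, -4), d=0 → +e1, X_5=(7, -4)
t=5: X=(7, -4), d=0 → +e1, X_6=(8, -4)
t=6: X=(8, -4), d=2 → +e2, X_7=(8, -3)
t=7: X=(8, -3), d=3 → -e2, X_8=(8, -4)
t=8: X=(8, -4), d=2 → +e2, X_9=(8, -3)
t=9: X=(8, -3), d=2 → +e2, X_10=(8, -2)
t=10: X=(8, -2), d=1 → -e1, X_11=(7, -2)


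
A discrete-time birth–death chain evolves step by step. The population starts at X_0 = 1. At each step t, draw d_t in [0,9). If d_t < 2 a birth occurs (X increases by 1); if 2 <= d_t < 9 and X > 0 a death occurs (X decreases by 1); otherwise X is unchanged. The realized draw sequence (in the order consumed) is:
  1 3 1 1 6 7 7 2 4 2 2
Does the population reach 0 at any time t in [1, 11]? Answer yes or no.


yes

t=0: X=1, d=1 → birth, X_1=2
t=1: X=2, d=3 → death, X_2=1
t=2: X=1, d=1 → birth, X_3=2
t=3: X=2, d=1 → birth, X_4=3
t=4: X=3, d=6 → death, X_5=2
t=5: X=2, d=7 → death, X_6=1
t=6: X=1, d=7 → death, X_7=0
t=7: X=0, d=2 → hold, X_8=0
t=8: X=0, d=4 → hold, X_9=0
t=9: X=0, d=2 → hold, X_10=0
t=10: X=0, d=2 → hold, X_11=0


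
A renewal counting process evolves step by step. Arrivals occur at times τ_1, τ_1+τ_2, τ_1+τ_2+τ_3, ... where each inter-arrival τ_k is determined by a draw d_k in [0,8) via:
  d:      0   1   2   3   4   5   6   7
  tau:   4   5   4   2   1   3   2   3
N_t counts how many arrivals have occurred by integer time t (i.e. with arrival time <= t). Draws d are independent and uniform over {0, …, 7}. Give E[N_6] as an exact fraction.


456857/262144

Inter-arrival values over d=0..7: [4, 5, 4, 2, 1, 3, 2, 3]
Each d has probability 1/8, so the pmf of τ is: f(1) = 1/8, f(2) = 1/4, f(3) = 1/4, f(4) = 1/4, f(5) = 1/8
Renewal equation for m(n) = E[N_n]: condition on τ_1 = k (if k <= n, one arrival plus a fresh copy on the remaining n−k steps): m(n) = F(n) + Σ_{k<=n} f(k)·m(n−k), where F(n) = P(τ <= n) and m(0) = 0
m(1) = F(1) = 1/8
m(2) = F(2) + f(1)·m(1) = 3/8 + 1/8·1/8 = 25/64
m(3) = F(3) + f(1)·m(2) + f(2)·m(1) = 5/8 + 1/8·25/64 + 1/4·1/8 = 361/512
m(4) = F(4) + f(1)·m(3) + f(2)·m(2) + f(3)·m(1) = 7/8 + 1/8·361/512 + 1/4·25/64 + 1/4·1/8 = 4473/4096
m(5) = F(5) + f(1)·m(4) + f(2)·m(3) + f(3)·m(2) + f(4)·m(1) = 1 + 1/8·4473/4096 + 1/4·361/512 + 1/4·25/64 + 1/4·1/8 = 47241/32768
m(6) = F(6) + f(1)·m(5) + f(2)·m(4) + f(3)·m(3) + f(4)·m(2) + f(5)·m(1) = 1 + 1/8·47241/32768 + 1/4·4473/4096 + 1/4·361/512 + 1/4·25/64 + 1/8·1/8 = 456857/262144
E[N_6] = m(6) = 456857/262144


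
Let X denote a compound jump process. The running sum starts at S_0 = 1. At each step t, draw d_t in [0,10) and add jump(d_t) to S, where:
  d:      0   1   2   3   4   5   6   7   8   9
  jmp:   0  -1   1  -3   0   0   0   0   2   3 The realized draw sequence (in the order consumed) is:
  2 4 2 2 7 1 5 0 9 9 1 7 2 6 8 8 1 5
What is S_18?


12

t=0: S=1, d=2, jump=1, S_1=2
t=1: S=2, d=4, jump=0, S_2=2
t=2: S=2, d=2, jump=1, S_3=3
t=3: S=3, d=2, jump=1, S_4=4
t=4: S=4, d=7, jump=0, S_5=4
t=5: S=4, d=1, jump=-1, S_6=3
t=6: S=3, d=5, jump=0, S_7=3
t=7: S=3, d=0, jump=0, S_8=3
t=8: S=3, d=9, jump=3, S_9=6
t=9: S=6, d=9, jump=3, S_10=9
t=10: S=9, d=1, jump=-1, S_11=8
t=11: S=8, d=7, jump=0, S_12=8
t=12: S=8, d=2, jump=1, S_13=9
t=13: S=9, d=6, jump=0, S_14=9
t=14: S=9, d=8, jump=2, S_15=11
t=15: S=11, d=8, jump=2, S_16=13
t=16: S=13, d=1, jump=-1, S_17=12
t=17: S=12, d=5, jump=0, S_18=12


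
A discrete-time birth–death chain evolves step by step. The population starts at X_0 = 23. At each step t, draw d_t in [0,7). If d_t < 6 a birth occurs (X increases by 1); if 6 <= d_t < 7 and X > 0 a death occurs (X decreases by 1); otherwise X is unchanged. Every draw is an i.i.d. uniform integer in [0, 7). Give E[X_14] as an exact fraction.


33

X can drop by at most 1 per step and X_0 = 23 > T = 14, so X_t >= 23 − t >= 9 > 0 for every t <= 14: the floor at 0 (the 'and X > 0' condition) never binds. Hence X_14 = X_0 + Σ_{t<14} Y_t with i.i.d. increments Y_t = y(d_t) ∈ {+1, −1, 0}.
Outcome values over d=0..6: [1, 1, 1, 1, 1, 1, -1]
Σy = 5, Σy² = 7, M = 7
μ = 5/7 = 5/7,  σ² = 7/7 − (5/7)² = 24/49
E[X_14] = 23 + 14·(5/7) = 33


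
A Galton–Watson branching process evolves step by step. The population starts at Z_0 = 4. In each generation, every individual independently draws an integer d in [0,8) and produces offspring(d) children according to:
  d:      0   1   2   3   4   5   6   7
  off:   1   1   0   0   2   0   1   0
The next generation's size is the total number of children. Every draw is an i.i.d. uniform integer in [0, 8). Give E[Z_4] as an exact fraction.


Outcome values over d=0..7: [1, 1, 0, 0, 2, 0, 1, 0]
Σy = 5, Σy² = 7, M = 8
μ = 5/8 = 5/8,  σ² = 7/8 − (5/8)² = 31/64
E[Z_0] = 4
E[Z_1] = 5/8·E[Z_0] = 5/2
E[Z_2] = 5/8·E[Z_1] = 25/16
E[Z_3] = 5/8·E[Z_2] = 125/128
E[Z_4] = 5/8·E[Z_3] = 625/1024

625/1024


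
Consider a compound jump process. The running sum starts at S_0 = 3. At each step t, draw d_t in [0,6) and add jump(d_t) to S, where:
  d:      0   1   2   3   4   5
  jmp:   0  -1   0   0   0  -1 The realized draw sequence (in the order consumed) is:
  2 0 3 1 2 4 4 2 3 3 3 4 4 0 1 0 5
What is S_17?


t=0: S=3, d=2, jump=0, S_1=3
t=1: S=3, d=0, jump=0, S_2=3
t=2: S=3, d=3, jump=0, S_3=3
t=3: S=3, d=1, jump=-1, S_4=2
t=4: S=2, d=2, jump=0, S_5=2
t=5: S=2, d=4, jump=0, S_6=2
t=6: S=2, d=4, jump=0, S_7=2
t=7: S=2, d=2, jump=0, S_8=2
t=8: S=2, d=3, jump=0, S_9=2
t=9: S=2, d=3, jump=0, S_10=2
t=10: S=2, d=3, jump=0, S_11=2
t=11: S=2, d=4, jump=0, S_12=2
t=12: S=2, d=4, jump=0, S_13=2
t=13: S=2, d=0, jump=0, S_14=2
t=14: S=2, d=1, jump=-1, S_15=1
t=15: S=1, d=0, jump=0, S_16=1
t=16: S=1, d=5, jump=-1, S_17=0

0


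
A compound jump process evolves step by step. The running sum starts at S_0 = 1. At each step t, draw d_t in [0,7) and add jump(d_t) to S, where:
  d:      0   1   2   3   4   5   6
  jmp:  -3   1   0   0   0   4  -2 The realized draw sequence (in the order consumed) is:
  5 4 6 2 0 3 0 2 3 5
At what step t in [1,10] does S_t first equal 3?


3

t=0: S=1, d=5, jump=4, S_1=5
t=1: S=5, d=4, jump=0, S_2=5
t=2: S=5, d=6, jump=-2, S_3=3
t=3: S=3, d=2, jump=0, S_4=3
t=4: S=3, d=0, jump=-3, S_5=0
t=5: S=0, d=3, jump=0, S_6=0
t=6: S=0, d=0, jump=-3, S_7=-3
t=7: S=-3, d=2, jump=0, S_8=-3
t=8: S=-3, d=3, jump=0, S_9=-3
t=9: S=-3, d=5, jump=4, S_10=1


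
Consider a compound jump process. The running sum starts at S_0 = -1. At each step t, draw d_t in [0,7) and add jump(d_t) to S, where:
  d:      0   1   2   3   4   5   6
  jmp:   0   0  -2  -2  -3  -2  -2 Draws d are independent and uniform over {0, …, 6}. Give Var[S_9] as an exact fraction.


Outcome values over d=0..6: [0, 0, -2, -2, -3, -2, -2]
Σy = -11, Σy² = 25, M = 7
μ = -11/7 = -11/7,  σ² = 25/7 − (-11/7)² = 54/49
Independent increments: Var[S_9] = 9·σ² = 9·(54/49) = 486/49

486/49


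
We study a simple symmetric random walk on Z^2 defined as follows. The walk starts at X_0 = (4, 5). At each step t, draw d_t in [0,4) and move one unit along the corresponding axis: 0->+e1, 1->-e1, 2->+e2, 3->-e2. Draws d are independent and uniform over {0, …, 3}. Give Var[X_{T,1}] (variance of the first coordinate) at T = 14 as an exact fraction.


Outcome values over d=0..3: [1, -1, 0, 0]
Σy = 0, Σy² = 2, M = 4
μ = 0/4 = 0,  σ² = 2/4 − (0)² = 1/2
Independent increments: Var[X_14] = 14·σ² = 14·(1/2) = 7

7


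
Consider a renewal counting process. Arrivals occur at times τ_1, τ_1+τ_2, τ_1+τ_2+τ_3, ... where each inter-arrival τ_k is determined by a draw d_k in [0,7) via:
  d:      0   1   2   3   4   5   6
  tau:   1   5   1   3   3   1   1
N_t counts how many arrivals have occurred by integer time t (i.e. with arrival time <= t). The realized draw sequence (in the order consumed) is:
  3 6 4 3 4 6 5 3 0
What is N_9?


draw d_1=3: τ_1=3, arrival time A_1=3
draw d_2=6: τ_2=1, arrival time A_2=4
draw d_3=4: τ_3=3, arrival time A_3=7
draw d_4=3: τ_4=3, arrival time A_4=10
draw d_5=4: τ_5=3, arrival time A_5=13
draw d_6=6: τ_6=1, arrival time A_6=14
draw d_7=5: τ_7=1, arrival time A_7=15
draw d_8=3: τ_8=3, arrival time A_8=18
draw d_9=0: τ_9=1, arrival time A_9=19
N_t over t=0..9: 0:0 1:0 2:0 3:1 4:2 5:2 6:2 7:3 8:3 9:3

3


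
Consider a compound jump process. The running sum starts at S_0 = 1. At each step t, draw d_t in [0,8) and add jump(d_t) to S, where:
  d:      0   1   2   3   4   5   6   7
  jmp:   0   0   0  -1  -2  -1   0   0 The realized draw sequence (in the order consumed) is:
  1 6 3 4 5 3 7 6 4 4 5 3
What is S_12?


t=0: S=1, d=1, jump=0, S_1=1
t=1: S=1, d=6, jump=0, S_2=1
t=2: S=1, d=3, jump=-1, S_3=0
t=3: S=0, d=4, jump=-2, S_4=-2
t=4: S=-2, d=5, jump=-1, S_5=-3
t=5: S=-3, d=3, jump=-1, S_6=-4
t=6: S=-4, d=7, jump=0, S_7=-4
t=7: S=-4, d=6, jump=0, S_8=-4
t=8: S=-4, d=4, jump=-2, S_9=-6
t=9: S=-6, d=4, jump=-2, S_10=-8
t=10: S=-8, d=5, jump=-1, S_11=-9
t=11: S=-9, d=3, jump=-1, S_12=-10

-10


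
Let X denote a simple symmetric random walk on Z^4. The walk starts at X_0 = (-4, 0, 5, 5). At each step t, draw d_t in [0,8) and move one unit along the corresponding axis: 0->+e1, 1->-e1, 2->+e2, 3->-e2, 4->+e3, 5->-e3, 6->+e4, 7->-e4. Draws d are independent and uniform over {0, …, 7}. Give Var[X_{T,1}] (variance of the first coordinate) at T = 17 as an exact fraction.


Outcome values over d=0..7: [1, -1, 0, 0, 0, 0, 0, 0]
Σy = 0, Σy² = 2, M = 8
μ = 0/8 = 0,  σ² = 2/8 − (0)² = 1/4
Independent increments: Var[X_17] = 17·σ² = 17·(1/4) = 17/4

17/4


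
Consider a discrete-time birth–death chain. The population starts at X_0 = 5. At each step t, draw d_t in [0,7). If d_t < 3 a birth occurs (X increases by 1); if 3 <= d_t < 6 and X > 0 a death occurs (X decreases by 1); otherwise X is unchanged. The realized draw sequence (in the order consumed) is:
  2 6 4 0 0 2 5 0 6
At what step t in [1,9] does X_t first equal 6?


1

t=0: X=5, d=2 → birth, X_1=6
t=1: X=6, d=6 → hold, X_2=6
t=2: X=6, d=4 → death, X_3=5
t=3: X=5, d=0 → birth, X_4=6
t=4: X=6, d=0 → birth, X_5=7
t=5: X=7, d=2 → birth, X_6=8
t=6: X=8, d=5 → death, X_7=7
t=7: X=7, d=0 → birth, X_8=8
t=8: X=8, d=6 → hold, X_9=8


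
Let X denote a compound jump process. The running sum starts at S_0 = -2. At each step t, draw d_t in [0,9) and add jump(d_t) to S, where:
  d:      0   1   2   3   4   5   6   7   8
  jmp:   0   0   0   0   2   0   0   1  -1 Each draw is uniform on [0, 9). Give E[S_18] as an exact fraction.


Outcome values over d=0..8: [0, 0, 0, 0, 2, 0, 0, 1, -1]
Σy = 2, Σy² = 6, M = 9
μ = 2/9 = 2/9,  σ² = 6/9 − (2/9)² = 50/81
E[S_18] = -2 + 18·(2/9) = 2

2


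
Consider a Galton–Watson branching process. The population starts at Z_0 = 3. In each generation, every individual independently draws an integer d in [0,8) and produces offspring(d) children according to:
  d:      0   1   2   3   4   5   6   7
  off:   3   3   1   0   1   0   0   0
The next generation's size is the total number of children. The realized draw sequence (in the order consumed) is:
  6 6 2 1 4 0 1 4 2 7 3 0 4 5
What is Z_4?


gen 0: Z_0=3, draws=[6, 6, 2], offspring=[0, 0, 1], Z_1=1
gen 1: Z_1=1, draws=[1], offspring=[3], Z_2=3
gen 2: Z_2=3, draws=[4, 0, 1], offspring=[1, 3, 3], Z_3=7
gen 3: Z_3=7, draws=[4, 2, 7, 3, 0, 4, 5], offspring=[1, 1, 0, 0, 3, 1, 0], Z_4=6

6


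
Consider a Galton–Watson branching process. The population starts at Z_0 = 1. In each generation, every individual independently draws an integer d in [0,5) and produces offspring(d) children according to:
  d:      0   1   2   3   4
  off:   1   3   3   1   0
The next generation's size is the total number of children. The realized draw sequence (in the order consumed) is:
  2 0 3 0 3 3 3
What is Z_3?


3

gen 0: Z_0=1, draws=[2], offspring=[3], Z_1=3
gen 1: Z_1=3, draws=[0, 3, 0], offspring=[1, 1, 1], Z_2=3
gen 2: Z_2=3, draws=[3, 3, 3], offspring=[1, 1, 1], Z_3=3


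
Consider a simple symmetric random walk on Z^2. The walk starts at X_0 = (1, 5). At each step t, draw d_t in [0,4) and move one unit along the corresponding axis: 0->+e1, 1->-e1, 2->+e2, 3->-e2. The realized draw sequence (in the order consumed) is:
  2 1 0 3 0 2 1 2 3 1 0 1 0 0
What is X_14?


(2, 6)

t=0: X=(1, 5), d=2 → +e2, X_1=(1, 6)
t=1: X=(1, 6), d=1 → -e1, X_2=(0, 6)
t=2: X=(0, 6), d=0 → +e1, X_3=(1, 6)
t=3: X=(1, 6), d=3 → -e2, X_4=(1, 5)
t=4: X=(1, 5), d=0 → +e1, X_5=(2, 5)
t=5: X=(2, 5), d=2 → +e2, X_6=(2, 6)
t=6: X=(2, 6), d=1 → -e1, X_7=(1, 6)
t=7: X=(1, 6), d=2 → +e2, X_8=(1, 7)
t=8: X=(1, 7), d=3 → -e2, X_9=(1, 6)
t=9: X=(1, 6), d=1 → -e1, X_10=(0, 6)
t=10: X=(0, 6), d=0 → +e1, X_11=(1, 6)
t=11: X=(1, 6), d=1 → -e1, X_12=(0, 6)
t=12: X=(0, 6), d=0 → +e1, X_13=(1, 6)
t=13: X=(1, 6), d=0 → +e1, X_14=(2, 6)


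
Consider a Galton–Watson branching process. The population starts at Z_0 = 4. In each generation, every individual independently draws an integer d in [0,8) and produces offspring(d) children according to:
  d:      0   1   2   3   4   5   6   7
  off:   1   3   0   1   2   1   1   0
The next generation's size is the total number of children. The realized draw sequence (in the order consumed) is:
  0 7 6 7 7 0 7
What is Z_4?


gen 0: Z_0=4, draws=[0, 7, 6, 7], offspring=[1, 0, 1, 0], Z_1=2
gen 1: Z_1=2, draws=[7, 0], offspring=[0, 1], Z_2=1
gen 2: Z_2=1, draws=[7], offspring=[0], Z_3=0
gen 3: Z_3=0, draws=[], offspring=[], Z_4=0

0


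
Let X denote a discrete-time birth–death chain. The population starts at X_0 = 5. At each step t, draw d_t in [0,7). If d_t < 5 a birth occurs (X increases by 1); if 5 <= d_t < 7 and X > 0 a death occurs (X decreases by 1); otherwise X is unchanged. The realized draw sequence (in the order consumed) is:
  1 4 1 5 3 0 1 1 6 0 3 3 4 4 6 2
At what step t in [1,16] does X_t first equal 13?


t=0: X=5, d=1 → birth, X_1=6
t=1: X=6, d=4 → birth, X_2=7
t=2: X=7, d=1 → birth, X_3=8
t=3: X=8, d=5 → death, X_4=7
t=4: X=7, d=3 → birth, X_5=8
t=5: X=8, d=0 → birth, X_6=9
t=6: X=9, d=1 → birth, X_7=10
t=7: X=10, d=1 → birth, X_8=11
t=8: X=11, d=6 → death, X_9=10
t=9: X=10, d=0 → birth, X_10=11
t=10: X=11, d=3 → birth, X_11=12
t=11: X=12, d=3 → birth, X_12=13
t=12: X=13, d=4 → birth, X_13=14
t=13: X=14, d=4 → birth, X_14=15
t=14: X=15, d=6 → death, X_15=14
t=15: X=14, d=2 → birth, X_16=15

12


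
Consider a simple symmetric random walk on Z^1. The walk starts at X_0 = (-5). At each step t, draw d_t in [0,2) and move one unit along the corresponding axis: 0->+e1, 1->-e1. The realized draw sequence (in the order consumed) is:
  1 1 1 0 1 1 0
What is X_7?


(-8)

t=0: X=(-5), d=1 → -e1, X_1=(-6)
t=1: X=(-6), d=1 → -e1, X_2=(-7)
t=2: X=(-7), d=1 → -e1, X_3=(-8)
t=3: X=(-8), d=0 → +e1, X_4=(-7)
t=4: X=(-7), d=1 → -e1, X_5=(-8)
t=5: X=(-8), d=1 → -e1, X_6=(-9)
t=6: X=(-9), d=0 → +e1, X_7=(-8)


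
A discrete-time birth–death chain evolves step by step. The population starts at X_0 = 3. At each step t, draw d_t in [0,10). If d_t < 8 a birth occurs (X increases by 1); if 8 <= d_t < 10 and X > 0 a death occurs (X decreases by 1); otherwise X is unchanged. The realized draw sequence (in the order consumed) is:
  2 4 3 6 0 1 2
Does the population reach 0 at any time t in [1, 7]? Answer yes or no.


no

t=0: X=3, d=2 → birth, X_1=4
t=1: X=4, d=4 → birth, X_2=5
t=2: X=5, d=3 → birth, X_3=6
t=3: X=6, d=6 → birth, X_4=7
t=4: X=7, d=0 → birth, X_5=8
t=5: X=8, d=1 → birth, X_6=9
t=6: X=9, d=2 → birth, X_7=10


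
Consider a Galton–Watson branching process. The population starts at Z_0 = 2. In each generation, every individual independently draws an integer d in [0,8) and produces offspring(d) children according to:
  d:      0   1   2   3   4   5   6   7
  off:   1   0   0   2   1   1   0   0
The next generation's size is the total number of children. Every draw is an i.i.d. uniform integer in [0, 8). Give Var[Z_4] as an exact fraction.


Outcome values over d=0..7: [1, 0, 0, 2, 1, 1, 0, 0]
Σy = 5, Σy² = 7, M = 8
μ = 5/8 = 5/8,  σ² = 7/8 − (5/8)² = 31/64
V_0 = 0, E_0 = 2
V_1 = 31/64·E_0 + (5/8)²·V_0 = 31/32;  E_1 = 5/4
V_2 = 31/64·E_1 + (5/8)²·V_1 = 2015/2048;  E_2 = 25/32
V_3 = 31/64·E_2 + (5/8)²·V_2 = 99975/131072;  E_3 = 125/256
V_4 = 31/64·E_3 + (5/8)²·V_3 = 4483375/8388608;  E_4 = 625/2048

4483375/8388608


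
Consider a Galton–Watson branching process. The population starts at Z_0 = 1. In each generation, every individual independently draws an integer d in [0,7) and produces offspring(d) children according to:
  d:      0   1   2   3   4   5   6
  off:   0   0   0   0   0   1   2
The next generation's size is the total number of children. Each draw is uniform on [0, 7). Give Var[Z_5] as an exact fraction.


Outcome values over d=0..6: [0, 0, 0, 0, 0, 1, 2]
Σy = 3, Σy² = 5, M = 7
μ = 3/7 = 3/7,  σ² = 5/7 − (3/7)² = 26/49
V_0 = 0, E_0 = 1
V_1 = 26/49·E_0 + (3/7)²·V_0 = 26/49;  E_1 = 3/7
V_2 = 26/49·E_1 + (3/7)²·V_1 = 780/2401;  E_2 = 9/49
V_3 = 26/49·E_2 + (3/7)²·V_2 = 18486/117649;  E_3 = 27/343
V_4 = 26/49·E_3 + (3/7)²·V_3 = 407160/5764801;  E_4 = 81/2401
V_5 = 26/49·E_4 + (3/7)²·V_4 = 8720946/282475249;  E_5 = 243/16807

8720946/282475249


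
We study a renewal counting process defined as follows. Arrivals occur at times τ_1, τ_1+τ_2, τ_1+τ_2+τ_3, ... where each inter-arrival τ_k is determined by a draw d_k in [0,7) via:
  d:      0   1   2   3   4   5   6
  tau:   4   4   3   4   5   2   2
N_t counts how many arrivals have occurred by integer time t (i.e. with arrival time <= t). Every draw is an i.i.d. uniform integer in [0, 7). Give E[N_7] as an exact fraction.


Inter-arrival values over d=0..6: [4, 4, 3, 4, 5, 2, 2]
Each d has probability 1/7, so the pmf of τ is: f(2) = 2/7, f(3) = 1/7, f(4) = 3/7, f(5) = 1/7
Renewal equation for m(n) = E[N_n]: condition on τ_1 = k (if k <= n, one arrival plus a fresh copy on the remaining n−k steps): m(n) = F(n) + Σ_{k<=n} f(k)·m(n−k), where F(n) = P(τ <= n) and m(0) = 0
m(1) = F(1) = 0
m(2) = F(2) = 2/7
m(3) = F(3) = 3/7
m(4) = F(4) + f(2)·m(2) = 6/7 + 2/7·2/7 = 46/49
m(5) = F(5) + f(2)·m(3) + f(3)·m(2) = 1 + 2/7·3/7 + 1/7·2/7 = 57/49
m(6) = F(6) + f(2)·m(4) + f(3)·m(3) + f(4)·m(2) = 1 + 2/7·46/49 + 1/7·3/7 + 3/7·2/7 = 498/343
m(7) = F(7) + f(2)·m(5) + f(3)·m(4) + f(4)·m(3) + f(5)·m(2) = 1 + 2/7·57/49 + 1/7·46/49 + 3/7·3/7 + 1/7·2/7 = 580/343
E[N_7] = m(7) = 580/343

580/343


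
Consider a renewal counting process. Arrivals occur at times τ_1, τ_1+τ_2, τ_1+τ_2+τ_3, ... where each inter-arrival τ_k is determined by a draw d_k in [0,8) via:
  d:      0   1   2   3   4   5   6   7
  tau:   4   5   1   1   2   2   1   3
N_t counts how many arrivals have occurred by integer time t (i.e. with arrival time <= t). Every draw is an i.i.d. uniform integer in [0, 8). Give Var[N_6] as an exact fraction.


73315362303/68719476736

Inter-arrival values over d=0..7: [4, 5, 1, 1, 2, 2, 1, 3]
Each d has probability 1/8, so the pmf of τ is: f(1) = 3/8, f(2) = 1/4, f(3) = 1/8, f(4) = 1/8, f(5) = 1/8
Let p_n(j) = P(N_n = j), with p_0 = [1]. Condition on τ_1: p_n(0) = P(τ > n), and for j >= 1, p_n(j) = Σ_{k<=n} f(k)·p_{n−k}(j−1)
p_1 = [5/8, 3/8]  (j = 0..1)
p_2 = [3/8, 31/64, 9/64]  (j = 0..2)
p_3 = [1/4, 27/64, 141/512, 27/512]  (j = 0..3)
p_4 = [1/8, 25/64, 167/512, 567/4096, 81/4096]  (j = 0..4)
p_5 = [0, 23/64, 23/64, 855/4096, 2133/32768, 243/32768]  (j = 0..5)
p_6 = [0, 3/16, 201/512, 1099/4096, 3915/32768, 7695/262144, 729/262144]  (j = 0..6)
E[N_6] = Σ j·p_6(j) = 634113/262144;  E[N_6²] = Σ j²·p_6(j) = 1813563/262144
Var[N_6] = 1813563/262144 − (634113/262144)² = 73315362303/68719476736


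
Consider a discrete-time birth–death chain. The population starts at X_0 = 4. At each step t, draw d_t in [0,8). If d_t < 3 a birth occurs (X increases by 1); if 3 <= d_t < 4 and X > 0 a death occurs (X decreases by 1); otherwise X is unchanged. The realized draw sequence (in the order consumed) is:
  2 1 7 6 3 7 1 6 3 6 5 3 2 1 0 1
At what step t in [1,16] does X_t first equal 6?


2

t=0: X=4, d=2 → birth, X_1=5
t=1: X=5, d=1 → birth, X_2=6
t=2: X=6, d=7 → hold, X_3=6
t=3: X=6, d=6 → hold, X_4=6
t=4: X=6, d=3 → death, X_5=5
t=5: X=5, d=7 → hold, X_6=5
t=6: X=5, d=1 → birth, X_7=6
t=7: X=6, d=6 → hold, X_8=6
t=8: X=6, d=3 → death, X_9=5
t=9: X=5, d=6 → hold, X_10=5
t=10: X=5, d=5 → hold, X_11=5
t=11: X=5, d=3 → death, X_12=4
t=12: X=4, d=2 → birth, X_13=5
t=13: X=5, d=1 → birth, X_14=6
t=14: X=6, d=0 → birth, X_15=7
t=15: X=7, d=1 → birth, X_16=8


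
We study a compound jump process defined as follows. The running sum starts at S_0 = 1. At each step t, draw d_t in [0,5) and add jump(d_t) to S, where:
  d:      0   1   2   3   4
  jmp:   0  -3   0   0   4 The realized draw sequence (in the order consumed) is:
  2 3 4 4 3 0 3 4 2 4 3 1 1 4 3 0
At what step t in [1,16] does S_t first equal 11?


13

t=0: S=1, d=2, jump=0, S_1=1
t=1: S=1, d=3, jump=0, S_2=1
t=2: S=1, d=4, jump=4, S_3=5
t=3: S=5, d=4, jump=4, S_4=9
t=4: S=9, d=3, jump=0, S_5=9
t=5: S=9, d=0, jump=0, S_6=9
t=6: S=9, d=3, jump=0, S_7=9
t=7: S=9, d=4, jump=4, S_8=13
t=8: S=13, d=2, jump=0, S_9=13
t=9: S=13, d=4, jump=4, S_10=17
t=10: S=17, d=3, jump=0, S_11=17
t=11: S=17, d=1, jump=-3, S_12=14
t=12: S=14, d=1, jump=-3, S_13=11
t=13: S=11, d=4, jump=4, S_14=15
t=14: S=15, d=3, jump=0, S_15=15
t=15: S=15, d=0, jump=0, S_16=15


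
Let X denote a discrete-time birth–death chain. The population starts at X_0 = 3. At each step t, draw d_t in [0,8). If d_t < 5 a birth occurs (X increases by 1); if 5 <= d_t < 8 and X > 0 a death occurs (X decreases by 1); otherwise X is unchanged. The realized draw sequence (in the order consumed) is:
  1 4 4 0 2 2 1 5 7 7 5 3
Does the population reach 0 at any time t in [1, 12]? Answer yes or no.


no

t=0: X=3, d=1 → birth, X_1=4
t=1: X=4, d=4 → birth, X_2=5
t=2: X=5, d=4 → birth, X_3=6
t=3: X=6, d=0 → birth, X_4=7
t=4: X=7, d=2 → birth, X_5=8
t=5: X=8, d=2 → birth, X_6=9
t=6: X=9, d=1 → birth, X_7=10
t=7: X=10, d=5 → death, X_8=9
t=8: X=9, d=7 → death, X_9=8
t=9: X=8, d=7 → death, X_10=7
t=10: X=7, d=5 → death, X_11=6
t=11: X=6, d=3 → birth, X_12=7


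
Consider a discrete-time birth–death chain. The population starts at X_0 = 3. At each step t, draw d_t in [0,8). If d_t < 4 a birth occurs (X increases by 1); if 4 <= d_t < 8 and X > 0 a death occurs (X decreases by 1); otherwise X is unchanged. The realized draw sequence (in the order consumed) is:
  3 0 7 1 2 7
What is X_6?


t=0: X=3, d=3 → birth, X_1=4
t=1: X=4, d=0 → birth, X_2=5
t=2: X=5, d=7 → death, X_3=4
t=3: X=4, d=1 → birth, X_4=5
t=4: X=5, d=2 → birth, X_5=6
t=5: X=6, d=7 → death, X_6=5

5


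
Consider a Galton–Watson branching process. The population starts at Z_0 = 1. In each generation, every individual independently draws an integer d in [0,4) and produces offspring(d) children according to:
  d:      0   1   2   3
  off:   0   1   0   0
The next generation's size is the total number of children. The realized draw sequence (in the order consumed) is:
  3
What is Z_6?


0

gen 0: Z_0=1, draws=[3], offspring=[0], Z_1=0
gen 1: Z_1=0, draws=[], offspring=[], Z_2=0
gen 2: Z_2=0, draws=[], offspring=[], Z_3=0
gen 3: Z_3=0, draws=[], offspring=[], Z_4=0
gen 4: Z_4=0, draws=[], offspring=[], Z_5=0
gen 5: Z_5=0, draws=[], offspring=[], Z_6=0


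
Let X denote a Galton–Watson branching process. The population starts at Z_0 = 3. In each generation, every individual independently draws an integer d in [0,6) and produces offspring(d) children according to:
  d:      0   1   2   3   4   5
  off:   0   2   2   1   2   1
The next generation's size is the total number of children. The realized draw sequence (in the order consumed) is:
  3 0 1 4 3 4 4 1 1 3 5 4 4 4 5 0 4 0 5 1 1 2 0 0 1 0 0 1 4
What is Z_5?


12

gen 0: Z_0=3, draws=[3, 0, 1], offspring=[1, 0, 2], Z_1=3
gen 1: Z_1=3, draws=[4, 3, 4], offspring=[2, 1, 2], Z_2=5
gen 2: Z_2=5, draws=[4, 1, 1, 3, 5], offspring=[2, 2, 2, 1, 1], Z_3=8
gen 3: Z_3=8, draws=[4, 4, 4, 5, 0, 4, 0, 5], offspring=[2, 2, 2, 1, 0, 2, 0, 1], Z_4=10
gen 4: Z_4=10, draws=[1, 1, 2, 0, 0, 1, 0, 0, 1, 4], offspring=[2, 2, 2, 0, 0, 2, 0, 0, 2, 2], Z_5=12


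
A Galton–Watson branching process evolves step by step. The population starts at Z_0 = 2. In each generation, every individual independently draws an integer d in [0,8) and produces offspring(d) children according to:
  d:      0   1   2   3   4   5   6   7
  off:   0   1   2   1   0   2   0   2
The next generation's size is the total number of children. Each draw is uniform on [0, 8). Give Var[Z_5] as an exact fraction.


Outcome values over d=0..7: [0, 1, 2, 1, 0, 2, 0, 2]
Σy = 8, Σy² = 14, M = 8
μ = 8/8 = 1,  σ² = 14/8 − (1)² = 3/4
V_0 = 0, E_0 = 2
V_1 = 3/4·E_0 + (1)²·V_0 = 3/2;  E_1 = 2
V_2 = 3/4·E_1 + (1)²·V_1 = 3;  E_2 = 2
V_3 = 3/4·E_2 + (1)²·V_2 = 9/2;  E_3 = 2
V_4 = 3/4·E_3 + (1)²·V_3 = 6;  E_4 = 2
V_5 = 3/4·E_4 + (1)²·V_4 = 15/2;  E_5 = 2

15/2


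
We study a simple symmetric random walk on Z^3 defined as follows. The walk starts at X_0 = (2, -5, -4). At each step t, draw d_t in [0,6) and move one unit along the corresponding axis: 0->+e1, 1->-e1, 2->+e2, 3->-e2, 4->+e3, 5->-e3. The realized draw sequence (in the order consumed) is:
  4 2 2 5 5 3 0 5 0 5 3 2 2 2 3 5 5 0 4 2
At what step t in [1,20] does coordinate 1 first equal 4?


t=0: X=(2, -5, -4), d=4 → +e3, X_1=(2, -5, -3)
t=1: X=(2, -5, -3), d=2 → +e2, X_2=(2, -4, -3)
t=2: X=(2, -4, -3), d=2 → +e2, X_3=(2, -3, -3)
t=3: X=(2, -3, -3), d=5 → -e3, X_4=(2, -3, -4)
t=4: X=(2, -3, -4), d=5 → -e3, X_5=(2, -3, -5)
t=5: X=(2, -3, -5), d=3 → -e2, X_6=(2, -4, -5)
t=6: X=(2, -4, -5), d=0 → +e1, X_7=(3, -4, -5)
t=7: X=(3, -4, -5), d=5 → -e3, X_8=(3, -4, -6)
t=8: X=(3, -4, -6), d=0 → +e1, X_9=(4, -4, -6)
t=9: X=(4, -4, -6), d=5 → -e3, X_10=(4, -4, -7)
t=10: X=(4, -4, -7), d=3 → -e2, X_11=(4, -5, -7)
t=11: X=(4, -5, -7), d=2 → +e2, X_12=(4, -4, -7)
t=12: X=(4, -4, -7), d=2 → +e2, X_13=(4, -3, -7)
t=13: X=(4, -3, -7), d=2 → +e2, X_14=(4, -2, -7)
t=14: X=(4, -2, -7), d=3 → -e2, X_15=(4, -3, -7)
t=15: X=(4, -3, -7), d=5 → -e3, X_16=(4, -3, -8)
t=16: X=(4, -3, -8), d=5 → -e3, X_17=(4, -3, -9)
t=17: X=(4, -3, -9), d=0 → +e1, X_18=(5, -3, -9)
t=18: X=(5, -3, -9), d=4 → +e3, X_19=(5, -3, -8)
t=19: X=(5, -3, -8), d=2 → +e2, X_20=(5, -2, -8)

9


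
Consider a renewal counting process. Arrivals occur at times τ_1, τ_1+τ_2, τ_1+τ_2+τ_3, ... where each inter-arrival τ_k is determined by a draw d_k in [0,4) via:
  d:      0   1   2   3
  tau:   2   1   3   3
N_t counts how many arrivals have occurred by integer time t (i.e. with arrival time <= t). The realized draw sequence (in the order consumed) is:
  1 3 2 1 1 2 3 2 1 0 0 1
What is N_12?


draw d_1=1: τ_1=1, arrival time A_1=1
draw d_2=3: τ_2=3, arrival time A_2=4
draw d_3=2: τ_3=3, arrival time A_3=7
draw d_4=1: τ_4=1, arrival time A_4=8
draw d_5=1: τ_5=1, arrival time A_5=9
draw d_6=2: τ_6=3, arrival time A_6=12
draw d_7=3: τ_7=3, arrival time A_7=15
draw d_8=2: τ_8=3, arrival time A_8=18
draw d_9=1: τ_9=1, arrival time A_9=19
draw d_10=0: τ_10=2, arrival time A_10=21
draw d_11=0: τ_11=2, arrival time A_11=23
draw d_12=1: τ_12=1, arrival time A_12=24
N_t over t=0..12: 0:0 1:1 2:1 3:1 4:2 5:2 6:2 7:3 8:4 9:5 10:5 11:5 12:6

6


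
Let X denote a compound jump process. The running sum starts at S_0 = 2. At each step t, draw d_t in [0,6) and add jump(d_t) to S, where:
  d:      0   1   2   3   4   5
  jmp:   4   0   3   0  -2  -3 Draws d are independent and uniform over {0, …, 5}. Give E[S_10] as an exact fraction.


16/3

Outcome values over d=0..5: [4, 0, 3, 0, -2, -3]
Σy = 2, Σy² = 38, M = 6
μ = 2/6 = 1/3,  σ² = 38/6 − (1/3)² = 56/9
E[S_10] = 2 + 10·(1/3) = 16/3


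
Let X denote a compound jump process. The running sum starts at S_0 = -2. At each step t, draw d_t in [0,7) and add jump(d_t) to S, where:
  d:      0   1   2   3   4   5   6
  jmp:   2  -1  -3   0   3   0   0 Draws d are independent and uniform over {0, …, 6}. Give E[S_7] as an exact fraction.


-1

Outcome values over d=0..6: [2, -1, -3, 0, 3, 0, 0]
Σy = 1, Σy² = 23, M = 7
μ = 1/7 = 1/7,  σ² = 23/7 − (1/7)² = 160/49
E[S_7] = -2 + 7·(1/7) = -1


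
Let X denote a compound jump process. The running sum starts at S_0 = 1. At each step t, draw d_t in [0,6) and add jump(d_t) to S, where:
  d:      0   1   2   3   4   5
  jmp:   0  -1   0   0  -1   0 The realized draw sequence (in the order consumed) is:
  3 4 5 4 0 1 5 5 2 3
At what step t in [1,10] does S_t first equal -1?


t=0: S=1, d=3, jump=0, S_1=1
t=1: S=1, d=4, jump=-1, S_2=0
t=2: S=0, d=5, jump=0, S_3=0
t=3: S=0, d=4, jump=-1, S_4=-1
t=4: S=-1, d=0, jump=0, S_5=-1
t=5: S=-1, d=1, jump=-1, S_6=-2
t=6: S=-2, d=5, jump=0, S_7=-2
t=7: S=-2, d=5, jump=0, S_8=-2
t=8: S=-2, d=2, jump=0, S_9=-2
t=9: S=-2, d=3, jump=0, S_10=-2

4


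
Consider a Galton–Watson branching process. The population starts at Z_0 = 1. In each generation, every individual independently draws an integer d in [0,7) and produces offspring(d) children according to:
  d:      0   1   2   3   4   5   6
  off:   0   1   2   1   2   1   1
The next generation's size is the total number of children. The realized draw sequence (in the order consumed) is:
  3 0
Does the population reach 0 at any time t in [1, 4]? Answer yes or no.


yes

gen 0: Z_0=1, draws=[3], offspring=[1], Z_1=1
gen 1: Z_1=1, draws=[0], offspring=[0], Z_2=0
gen 2: Z_2=0, draws=[], offspring=[], Z_3=0
gen 3: Z_3=0, draws=[], offspring=[], Z_4=0


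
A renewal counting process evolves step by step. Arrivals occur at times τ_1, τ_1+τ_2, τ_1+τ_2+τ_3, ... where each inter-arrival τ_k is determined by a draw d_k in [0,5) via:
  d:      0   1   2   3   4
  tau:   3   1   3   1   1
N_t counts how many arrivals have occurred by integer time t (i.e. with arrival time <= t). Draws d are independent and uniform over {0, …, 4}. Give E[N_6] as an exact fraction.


50744/15625

Inter-arrival values over d=0..4: [3, 1, 3, 1, 1]
Each d has probability 1/5, so the pmf of τ is: f(1) = 3/5, f(3) = 2/5
Renewal equation for m(n) = E[N_n]: condition on τ_1 = k (if k <= n, one arrival plus a fresh copy on the remaining n−k steps): m(n) = F(n) + Σ_{k<=n} f(k)·m(n−k), where F(n) = P(τ <= n) and m(0) = 0
m(1) = F(1) = 3/5
m(2) = F(2) + f(1)·m(1) = 3/5 + 3/5·3/5 = 24/25
m(3) = F(3) + f(1)·m(2) = 1 + 3/5·24/25 = 197/125
m(4) = F(4) + f(1)·m(3) + f(3)·m(1) = 1 + 3/5·197/125 + 2/5·3/5 = 1366/625
m(5) = F(5) + f(1)·m(4) + f(3)·m(2) = 1 + 3/5·1366/625 + 2/5·24/25 = 8423/3125
m(6) = F(6) + f(1)·m(5) + f(3)·m(3) = 1 + 3/5·8423/3125 + 2/5·197/125 = 50744/15625
E[N_6] = m(6) = 50744/15625


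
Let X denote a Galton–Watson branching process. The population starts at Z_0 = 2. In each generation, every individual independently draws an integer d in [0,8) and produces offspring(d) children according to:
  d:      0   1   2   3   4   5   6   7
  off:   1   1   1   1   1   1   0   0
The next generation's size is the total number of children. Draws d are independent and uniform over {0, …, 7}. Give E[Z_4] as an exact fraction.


81/128

Outcome values over d=0..7: [1, 1, 1, 1, 1, 1, 0, 0]
Σy = 6, Σy² = 6, M = 8
μ = 6/8 = 3/4,  σ² = 6/8 − (3/4)² = 3/16
E[Z_0] = 2
E[Z_1] = 3/4·E[Z_0] = 3/2
E[Z_2] = 3/4·E[Z_1] = 9/8
E[Z_3] = 3/4·E[Z_2] = 27/32
E[Z_4] = 3/4·E[Z_3] = 81/128


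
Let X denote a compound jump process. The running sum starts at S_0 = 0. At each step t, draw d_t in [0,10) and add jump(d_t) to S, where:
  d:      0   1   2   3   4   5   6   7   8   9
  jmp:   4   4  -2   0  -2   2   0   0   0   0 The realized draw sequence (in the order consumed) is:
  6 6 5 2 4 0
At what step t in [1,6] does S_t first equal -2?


5

t=0: S=0, d=6, jump=0, S_1=0
t=1: S=0, d=6, jump=0, S_2=0
t=2: S=0, d=5, jump=2, S_3=2
t=3: S=2, d=2, jump=-2, S_4=0
t=4: S=0, d=4, jump=-2, S_5=-2
t=5: S=-2, d=0, jump=4, S_6=2


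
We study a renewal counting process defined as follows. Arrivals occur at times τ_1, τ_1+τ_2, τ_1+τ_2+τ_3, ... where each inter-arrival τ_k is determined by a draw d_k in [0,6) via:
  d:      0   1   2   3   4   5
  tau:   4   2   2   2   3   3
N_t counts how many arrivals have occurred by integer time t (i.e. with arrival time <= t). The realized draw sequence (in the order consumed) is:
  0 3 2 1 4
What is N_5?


1

draw d_1=0: τ_1=4, arrival time A_1=4
draw d_2=3: τ_2=2, arrival time A_2=6
draw d_3=2: τ_3=2, arrival time A_3=8
draw d_4=1: τ_4=2, arrival time A_4=10
draw d_5=4: τ_5=3, arrival time A_5=13
N_t over t=0..5: 0:0 1:0 2:0 3:0 4:1 5:1


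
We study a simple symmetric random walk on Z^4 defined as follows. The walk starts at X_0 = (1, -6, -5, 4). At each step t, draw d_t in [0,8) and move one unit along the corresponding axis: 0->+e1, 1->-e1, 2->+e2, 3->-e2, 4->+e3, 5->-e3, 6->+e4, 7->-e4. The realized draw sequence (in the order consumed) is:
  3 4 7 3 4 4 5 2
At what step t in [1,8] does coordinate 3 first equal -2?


6

t=0: X=(1, -6, -5, 4), d=3 → -e2, X_1=(1, -7, -5, 4)
t=1: X=(1, -7, -5, 4), d=4 → +e3, X_2=(1, -7, -4, 4)
t=2: X=(1, -7, -4, 4), d=7 → -e4, X_3=(1, -7, -4, 3)
t=3: X=(1, -7, -4, 3), d=3 → -e2, X_4=(1, -8, -4, 3)
t=4: X=(1, -8, -4, 3), d=4 → +e3, X_5=(1, -8, -3, 3)
t=5: X=(1, -8, -3, 3), d=4 → +e3, X_6=(1, -8, -2, 3)
t=6: X=(1, -8, -2, 3), d=5 → -e3, X_7=(1, -8, -3, 3)
t=7: X=(1, -8, -3, 3), d=2 → +e2, X_8=(1, -7, -3, 3)
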